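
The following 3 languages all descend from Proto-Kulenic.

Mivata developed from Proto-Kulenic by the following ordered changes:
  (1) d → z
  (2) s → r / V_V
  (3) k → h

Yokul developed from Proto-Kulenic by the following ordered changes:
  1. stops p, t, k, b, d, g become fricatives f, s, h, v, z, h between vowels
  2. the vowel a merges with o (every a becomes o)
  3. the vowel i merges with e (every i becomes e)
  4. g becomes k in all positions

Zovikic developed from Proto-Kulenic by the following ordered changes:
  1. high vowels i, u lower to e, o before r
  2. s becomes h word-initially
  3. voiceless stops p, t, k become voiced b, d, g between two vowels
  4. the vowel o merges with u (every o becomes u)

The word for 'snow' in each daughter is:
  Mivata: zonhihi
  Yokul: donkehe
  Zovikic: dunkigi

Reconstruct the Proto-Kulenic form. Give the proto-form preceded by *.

*donkiki

Position 5: Mivata has i, Yokul has e, Zovikic has i. Mivata preserves i here (none of its changes turn any other segment into i), so the proto-segment is *i.
Position 6: Mivata has h, Yokul has h, Zovikic has g. Taking the neighbouring segments as reconstructed: Mivata h could go back to *k or *h; Yokul h could go back to *k or *g or *h; Zovikic g could go back to *k or *g — the one source consistent with every daughter is *k.
Position 7: Mivata has i, Yokul has e, Zovikic has i. Mivata preserves i here (none of its changes turn any other segment into i), so the proto-segment is *i.
Verify the candidate proto-form against each daughter:
Mivata: start from *donkiki.
  rule 1 (unconditioned shift): donkiki → zonkiki
  rule 2: no change — zonkiki
  rule 3 (unconditioned shift): zonkiki → zonhihi
  ⇒ Mivata zonhihi
Yokul: *donkiki
  donkiki → donkihi   [intervocalic lenition]
  donkihi (rule 2 does not apply)
  donkihi → donkehe   [vowel merger]
  donkehe (rule 4 does not apply)
  giving Yokul donkehe.
Zovikic: *donkiki > donkigi > dunkigi  (by intervocalic voicing, vowel merger)
No other proto-form is consistent with every reflex, so the reconstruction is *donkiki.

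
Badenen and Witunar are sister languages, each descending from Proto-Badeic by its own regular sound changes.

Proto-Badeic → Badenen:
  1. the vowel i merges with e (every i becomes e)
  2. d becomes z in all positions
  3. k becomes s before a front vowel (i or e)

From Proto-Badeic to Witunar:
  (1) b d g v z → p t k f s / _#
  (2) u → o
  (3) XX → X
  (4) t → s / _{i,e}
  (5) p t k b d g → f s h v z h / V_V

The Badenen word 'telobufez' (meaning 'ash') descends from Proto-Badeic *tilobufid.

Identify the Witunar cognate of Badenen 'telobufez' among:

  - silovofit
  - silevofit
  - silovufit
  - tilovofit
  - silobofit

Witunar: *tilobufid
  tilobufid → tilobufit   [final devoicing]
  tilobufit → tilobofit   [vowel merger]
  tilobofit (rule 3 does not apply)
  tilobofit → silobofit   [palatalisation]
  silobofit → silovofit   [intervocalic lenition]
  giving Witunar silovofit.

silovofit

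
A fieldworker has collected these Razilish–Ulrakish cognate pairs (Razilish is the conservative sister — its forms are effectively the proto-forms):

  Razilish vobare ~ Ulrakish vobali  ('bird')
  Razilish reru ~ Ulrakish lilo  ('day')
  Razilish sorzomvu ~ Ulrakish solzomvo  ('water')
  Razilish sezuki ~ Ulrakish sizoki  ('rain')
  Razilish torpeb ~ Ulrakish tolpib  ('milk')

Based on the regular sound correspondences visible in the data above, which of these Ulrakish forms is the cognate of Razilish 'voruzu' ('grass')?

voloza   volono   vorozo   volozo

reru ~ lilo — Razilish r corresponds to Ulrakish l between vowels (before a back vowel).
sezuki ~ sizoki — Razilish u corresponds to Ulrakish o after a consonant, before a consonant other than r, m, n, p, b, f, v.
reru ~ lilo, sorzomvu ~ solzomvo — Razilish u corresponds to Ulrakish o word-finally.
Applying these to Razilish 'voruzu':
  voruzu → voluzu   (r→l between vowels (before a back vowel))
  voluzu → volozu   (u→o after a consonant, before a consonant other than r, m, n, p, b, f, v)
  volozu → volozo   (u→o word-finally)
So the Ulrakish cognate is 'volozo'.

volozo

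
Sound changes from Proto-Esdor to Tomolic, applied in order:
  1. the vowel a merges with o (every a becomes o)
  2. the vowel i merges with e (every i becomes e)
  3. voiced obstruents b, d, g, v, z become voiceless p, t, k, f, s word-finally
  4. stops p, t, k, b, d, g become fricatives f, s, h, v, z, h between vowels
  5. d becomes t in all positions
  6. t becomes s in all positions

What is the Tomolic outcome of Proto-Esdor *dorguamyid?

sorguomyes

Tomolic: start from *dorguamyid.
  rule 1 (vowel merger): dorguamyid → dorguomyid
  rule 2 (vowel merger): dorguomyid → dorguomyed
  rule 3 (final devoicing): dorguomyed → dorguomyet
  rule 4: no change — dorguomyet
  rule 5 (unconditioned shift): dorguomyet → torguomyet
  rule 6 (unconditioned shift): torguomyet → sorguomyes
  ⇒ Tomolic sorguomyes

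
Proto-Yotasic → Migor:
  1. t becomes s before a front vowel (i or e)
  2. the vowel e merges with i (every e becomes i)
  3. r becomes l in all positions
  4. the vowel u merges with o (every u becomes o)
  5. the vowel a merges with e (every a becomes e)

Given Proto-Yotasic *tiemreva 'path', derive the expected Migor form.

Migor: *tiemreva
  tiemreva → siemreva   [palatalisation]
  siemreva → siimriva   [vowel merger]
  siimriva → siimliva   [unconditioned shift]
  siimliva (rule 4 does not apply)
  siimliva → siimlive   [vowel merger]
  giving Migor siimlive.

siimlive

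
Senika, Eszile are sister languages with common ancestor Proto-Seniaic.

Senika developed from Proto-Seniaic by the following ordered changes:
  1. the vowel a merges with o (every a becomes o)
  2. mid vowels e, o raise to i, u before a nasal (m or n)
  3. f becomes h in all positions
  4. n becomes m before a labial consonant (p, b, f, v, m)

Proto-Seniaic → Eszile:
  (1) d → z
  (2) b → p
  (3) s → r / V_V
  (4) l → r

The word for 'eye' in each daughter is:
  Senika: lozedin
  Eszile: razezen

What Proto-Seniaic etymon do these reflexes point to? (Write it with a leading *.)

Position 6: Senika has i, Eszile has e. Eszile preserves e here (none of its changes turn any other segment into e), so the proto-segment is *e.
Position 1: Senika has l, Eszile has r. Senika preserves l here (none of its changes turn any other segment into l), so the proto-segment is *l.
Position 5: Senika has d, Eszile has z. Senika preserves d here (none of its changes turn any other segment into d), so the proto-segment is *d.
Verify the candidate proto-form against each daughter:
Senika: *lazeden
  lazeden → lozeden   [vowel merger]
  lozeden → lozedin   [pre-nasal raising]
  lozedin (rule 3 does not apply)
  lozedin (rule 4 does not apply)
  giving Senika lozedin.
Eszile: *lazeden
  lazeden → lazezen   [unconditioned shift]
  lazezen (rule 2 does not apply)
  lazezen (rule 3 does not apply)
  lazezen → razezen   [unconditioned shift]
  giving Eszile razezen.
No other proto-form is consistent with every reflex, so the reconstruction is *lazeden.

*lazeden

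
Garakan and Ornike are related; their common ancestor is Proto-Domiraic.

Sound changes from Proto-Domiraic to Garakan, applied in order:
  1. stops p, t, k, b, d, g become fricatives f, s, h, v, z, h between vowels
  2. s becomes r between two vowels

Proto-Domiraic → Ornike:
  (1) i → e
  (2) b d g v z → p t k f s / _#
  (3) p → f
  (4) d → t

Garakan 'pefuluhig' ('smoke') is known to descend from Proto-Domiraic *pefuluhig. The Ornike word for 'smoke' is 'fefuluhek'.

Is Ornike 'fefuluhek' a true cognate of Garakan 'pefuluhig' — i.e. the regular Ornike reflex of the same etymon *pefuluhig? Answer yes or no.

yes

Derive the expected Ornike reflex of *pefuluhig:
Ornike: *pefuluhig > pefuluheg > pefuluhek > fefuluhek  (by vowel merger, final devoicing, unconditioned shift)
Ornike 'fefuluhek' matches the regular reflex exactly, so the pair is cognate.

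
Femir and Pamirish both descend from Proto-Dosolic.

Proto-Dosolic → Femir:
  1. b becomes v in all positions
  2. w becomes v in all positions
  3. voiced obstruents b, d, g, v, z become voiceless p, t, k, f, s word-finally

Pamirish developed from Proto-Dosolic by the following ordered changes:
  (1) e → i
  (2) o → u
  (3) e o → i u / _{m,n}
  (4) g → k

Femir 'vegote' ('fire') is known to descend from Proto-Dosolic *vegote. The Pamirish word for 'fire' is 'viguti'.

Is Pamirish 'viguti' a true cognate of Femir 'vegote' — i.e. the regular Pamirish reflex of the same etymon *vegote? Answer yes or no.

no

Derive the expected Pamirish reflex of *vegote:
Pamirish: *vegote > vigoti > viguti > vikuti  (by vowel merger, vowel merger, unconditioned shift)
The regular Pamirish reflex would be 'vikuti', but the attested form is 'viguti'. The correspondence is irregular, so they are not cognates (the Pamirish form has a different source).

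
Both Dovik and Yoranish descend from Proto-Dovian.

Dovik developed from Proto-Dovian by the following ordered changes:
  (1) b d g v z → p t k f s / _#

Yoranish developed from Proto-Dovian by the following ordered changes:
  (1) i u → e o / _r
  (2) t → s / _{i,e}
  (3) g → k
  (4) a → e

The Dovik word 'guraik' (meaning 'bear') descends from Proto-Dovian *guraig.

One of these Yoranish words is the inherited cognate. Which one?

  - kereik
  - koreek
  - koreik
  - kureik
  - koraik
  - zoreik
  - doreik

Yoranish: *guraig > goraig > koraik > koreik  (by pre-rhotic lowering, unconditioned shift, vowel merger)

koreik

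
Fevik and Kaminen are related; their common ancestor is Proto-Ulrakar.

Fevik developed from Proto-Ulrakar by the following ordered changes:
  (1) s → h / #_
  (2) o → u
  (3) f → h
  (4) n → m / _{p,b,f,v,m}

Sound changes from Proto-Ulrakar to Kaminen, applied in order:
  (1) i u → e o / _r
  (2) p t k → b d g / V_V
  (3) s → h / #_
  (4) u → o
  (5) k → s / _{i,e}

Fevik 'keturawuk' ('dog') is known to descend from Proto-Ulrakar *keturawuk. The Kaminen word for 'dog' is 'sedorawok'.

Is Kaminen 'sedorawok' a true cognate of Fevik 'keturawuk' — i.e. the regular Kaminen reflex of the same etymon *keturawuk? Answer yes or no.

Derive the expected Kaminen reflex of *keturawuk:
Kaminen: *keturawuk > ketorawuk > kedorawuk > kedorawok > sedorawok  (by pre-rhotic lowering, intervocalic voicing, vowel merger, palatalisation)
Kaminen 'sedorawok' matches the regular reflex exactly, so the pair is cognate.

yes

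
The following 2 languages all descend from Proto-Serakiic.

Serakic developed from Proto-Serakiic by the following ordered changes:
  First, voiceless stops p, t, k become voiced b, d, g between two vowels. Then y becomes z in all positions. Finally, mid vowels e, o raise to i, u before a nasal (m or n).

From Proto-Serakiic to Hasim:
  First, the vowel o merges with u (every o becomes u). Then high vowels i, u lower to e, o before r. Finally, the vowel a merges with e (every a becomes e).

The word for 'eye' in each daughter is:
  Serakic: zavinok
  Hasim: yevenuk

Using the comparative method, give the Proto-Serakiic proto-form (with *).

Position 4: Serakic has i, Hasim has e. Taking the neighbouring segments as reconstructed: Serakic i could go back to *e or *i; Hasim e could go back to *a or *e — the one source consistent with every daughter is *e.
Position 2: Serakic has a, Hasim has e. Serakic preserves a here (none of its changes turn any other segment into a), so the proto-segment is *a.
This points to *yavenok. Verify forward in each daughter:
Serakic: *yavenok > zavenok > zavinok  (by unconditioned shift, pre-nasal raising)
Hasim: *yavenok
  yavenok → yavenuk   [vowel merger]
  yavenuk (rule 2 does not apply)
  yavenuk → yevenuk   [vowel merger]
  giving Hasim yevenuk.
Only *yavenok yields all of Serakic zavinok, Hasim yevenuk.

*yavenok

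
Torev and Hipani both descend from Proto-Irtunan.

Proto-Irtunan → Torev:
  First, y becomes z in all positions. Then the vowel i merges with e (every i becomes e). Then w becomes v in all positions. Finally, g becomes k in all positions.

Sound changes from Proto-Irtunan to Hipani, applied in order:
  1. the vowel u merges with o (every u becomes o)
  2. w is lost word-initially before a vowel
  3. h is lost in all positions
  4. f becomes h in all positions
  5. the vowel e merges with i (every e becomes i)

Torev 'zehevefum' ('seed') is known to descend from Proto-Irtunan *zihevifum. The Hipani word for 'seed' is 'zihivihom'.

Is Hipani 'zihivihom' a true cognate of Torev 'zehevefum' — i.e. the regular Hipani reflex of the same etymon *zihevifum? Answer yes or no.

no

Derive the expected Hipani reflex of *zihevifum:
Hipani: start from *zihevifum.
  rule 1 (vowel merger): zihevifum → zihevifom
  rule 2: no change — zihevifom
  rule 3 (h-loss): zihevifom → zievifom
  rule 4 (unconditioned shift): zievifom → zievihom
  rule 5 (vowel merger): zievihom → ziivihom
  ⇒ Hipani ziivihom
The regular Hipani reflex would be 'ziivihom', but the attested form is 'zihivihom'. The correspondence is irregular, so they are not cognates (the Hipani form has a different source).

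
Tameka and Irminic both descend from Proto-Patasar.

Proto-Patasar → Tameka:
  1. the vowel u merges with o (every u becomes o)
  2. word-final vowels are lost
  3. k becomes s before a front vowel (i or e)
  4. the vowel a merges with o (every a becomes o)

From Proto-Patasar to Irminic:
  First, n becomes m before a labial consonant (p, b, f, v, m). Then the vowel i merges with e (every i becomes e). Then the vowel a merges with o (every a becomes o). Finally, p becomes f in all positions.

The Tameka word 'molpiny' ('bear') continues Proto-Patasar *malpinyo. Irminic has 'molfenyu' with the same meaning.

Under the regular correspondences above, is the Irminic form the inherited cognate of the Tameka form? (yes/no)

no

Derive the expected Irminic reflex of *malpinyo:
Irminic: *malpinyo
  malpinyo (rule 1 does not apply)
  malpinyo → malpenyo   [vowel merger]
  malpenyo → molpenyo   [vowel merger]
  molpenyo → molfenyo   [unconditioned shift]
  giving Irminic molfenyo.
The regular Irminic reflex would be 'molfenyo', but the attested form is 'molfenyu'. The correspondence is irregular, so they are not cognates (the Irminic form has a different source).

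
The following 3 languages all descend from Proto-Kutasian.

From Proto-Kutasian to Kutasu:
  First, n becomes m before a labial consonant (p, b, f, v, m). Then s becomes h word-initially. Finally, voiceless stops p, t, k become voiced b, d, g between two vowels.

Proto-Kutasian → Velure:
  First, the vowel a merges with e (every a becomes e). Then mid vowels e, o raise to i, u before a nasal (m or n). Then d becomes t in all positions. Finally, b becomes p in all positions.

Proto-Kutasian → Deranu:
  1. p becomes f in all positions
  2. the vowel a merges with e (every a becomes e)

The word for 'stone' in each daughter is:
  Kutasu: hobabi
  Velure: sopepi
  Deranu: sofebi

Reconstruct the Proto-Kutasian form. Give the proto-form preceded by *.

*sopabi

Position 4: Kutasu has a, Velure has e, Deranu has e. Kutasu preserves a here (none of its changes turn any other segment into a), so the proto-segment is *a.
Position 1: Kutasu has h, Velure has s, Deranu has s. Velure preserves s here (none of its changes turn any other segment into s), so the proto-segment is *s.
This points to *sopabi. Verify forward in each daughter:
Kutasu: *sopabi
  sopabi (rule 1 does not apply)
  sopabi → hopabi   [debuccalisation]
  hopabi → hobabi   [intervocalic voicing]
  giving Kutasu hobabi.
Velure: *sopabi > sopebi > sopepi  (by vowel merger, unconditioned shift)
Deranu: *sopabi > sofabi > sofebi  (by unconditioned shift, vowel merger)
No other proto-form is consistent with every reflex, so the reconstruction is *sopabi.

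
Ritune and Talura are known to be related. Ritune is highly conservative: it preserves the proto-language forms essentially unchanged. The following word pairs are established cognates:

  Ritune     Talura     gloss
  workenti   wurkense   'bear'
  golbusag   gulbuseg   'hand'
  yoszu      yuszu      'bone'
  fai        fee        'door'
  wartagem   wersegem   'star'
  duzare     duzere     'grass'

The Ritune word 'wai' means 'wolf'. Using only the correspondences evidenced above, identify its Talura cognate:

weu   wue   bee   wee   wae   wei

wee

fai ~ fee — Ritune a corresponds to Talura e after a consonant, before a front vowel.
fai ~ fee — Ritune i corresponds to Talura e word-finally.
Applying these to Ritune 'wai':
  wai → wei   (a→e after a consonant, before a front vowel)
  wei → wee   (i→e word-finally)
So the Talura cognate is 'wee'.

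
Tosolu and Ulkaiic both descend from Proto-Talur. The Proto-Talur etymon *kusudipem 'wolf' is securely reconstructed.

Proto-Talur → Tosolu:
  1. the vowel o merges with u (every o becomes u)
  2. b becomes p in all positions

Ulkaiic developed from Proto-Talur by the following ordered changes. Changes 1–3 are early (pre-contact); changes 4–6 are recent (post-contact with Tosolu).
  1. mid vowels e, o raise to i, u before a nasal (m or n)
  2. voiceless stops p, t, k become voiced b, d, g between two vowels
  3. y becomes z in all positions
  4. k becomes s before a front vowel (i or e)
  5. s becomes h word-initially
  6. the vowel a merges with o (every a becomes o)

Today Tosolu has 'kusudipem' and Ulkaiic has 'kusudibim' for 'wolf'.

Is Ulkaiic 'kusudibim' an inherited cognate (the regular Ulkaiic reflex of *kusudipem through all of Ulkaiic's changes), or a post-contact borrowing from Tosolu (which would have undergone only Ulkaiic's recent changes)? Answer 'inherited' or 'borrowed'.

If inherited, *kusudipem would pass through all of Ulkaiic's changes:
Ulkaiic: *kusudipem
  kusudipem → kusudipim   [pre-nasal raising]
  kusudipim → kusudibim   [intervocalic voicing]
  kusudibim (rule 3 does not apply)
  kusudibim (rule 4 does not apply)
  kusudibim (rule 5 does not apply)
  kusudibim (rule 6 does not apply)
  giving Ulkaiic kusudibim.
If borrowed from Tosolu 'kusudipem' after the early changes, it would undergo only the recent ones:
  rule 4 (palatalisation): no change (kusudipem)
  rule 5 (debuccalisation): no change (kusudipem)
  rule 6 (vowel merger): no change (kusudipem)
  ⇒ as a loan: kusudipem
Ulkaiic 'kusudibim' matches the inherited outcome exactly, so it is an inherited cognate, not a loan.

inherited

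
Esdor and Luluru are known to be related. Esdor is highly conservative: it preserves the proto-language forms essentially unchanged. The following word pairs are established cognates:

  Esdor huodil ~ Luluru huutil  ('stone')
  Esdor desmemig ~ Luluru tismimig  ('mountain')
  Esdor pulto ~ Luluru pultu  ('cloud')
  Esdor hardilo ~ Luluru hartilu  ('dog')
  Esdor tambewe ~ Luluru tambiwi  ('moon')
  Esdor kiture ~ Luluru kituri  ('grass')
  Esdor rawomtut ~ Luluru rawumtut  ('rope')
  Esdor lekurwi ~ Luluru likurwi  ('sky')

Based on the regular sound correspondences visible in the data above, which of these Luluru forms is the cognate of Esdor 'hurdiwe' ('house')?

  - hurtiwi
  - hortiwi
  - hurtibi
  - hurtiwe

hurtiwi

hardilo ~ hartilu — Esdor d corresponds to Luluru t after a consonant, before a front vowel.
tambewe ~ tambiwi, kiture ~ kituri — Esdor e corresponds to Luluru i word-finally.
Applying these to Esdor 'hurdiwe':
  hurdiwe → hurtiwe   (d→t after a consonant, before a front vowel)
  hurtiwe → hurtiwi   (e→i word-finally)
So the Luluru cognate is 'hurtiwi'.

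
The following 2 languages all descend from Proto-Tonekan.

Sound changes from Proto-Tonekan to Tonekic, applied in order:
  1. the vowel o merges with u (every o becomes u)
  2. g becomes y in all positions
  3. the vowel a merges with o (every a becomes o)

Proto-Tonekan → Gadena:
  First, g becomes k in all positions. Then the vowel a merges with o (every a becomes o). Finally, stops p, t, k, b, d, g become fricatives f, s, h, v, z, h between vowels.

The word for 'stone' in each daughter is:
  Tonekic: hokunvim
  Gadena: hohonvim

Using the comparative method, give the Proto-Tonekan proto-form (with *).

*hakonvim

Position 3: Tonekic has k, Gadena has h. Tonekic preserves k here (none of its changes turn any other segment into k), so the proto-segment is *k.
Position 4: Tonekic has u, Gadena has o. Taking the neighbouring segments as reconstructed: Tonekic u could go back to *o or *u; Gadena o could go back to *a or *o — the one source consistent with every daughter is *o.
Verify the candidate proto-form against each daughter:
Tonekic: *hakonvim > hakunvim > hokunvim  (by vowel merger, vowel merger)
Gadena: *hakonvim
  hakonvim (rule 1 does not apply)
  hakonvim → hokonvim   [vowel merger]
  hokonvim → hohonvim   [intervocalic lenition]
  giving Gadena hohonvim.
*hakonvim is the unique common source.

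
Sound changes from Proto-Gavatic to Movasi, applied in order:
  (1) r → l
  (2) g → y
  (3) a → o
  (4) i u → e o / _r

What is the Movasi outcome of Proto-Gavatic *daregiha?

Movasi: *daregiha
  daregiha → dalegiha   [unconditioned shift]
  dalegiha → daleyiha   [unconditioned shift]
  daleyiha → doleyiho   [vowel merger]
  doleyiho (rule 4 does not apply)
  giving Movasi doleyiho.

doleyiho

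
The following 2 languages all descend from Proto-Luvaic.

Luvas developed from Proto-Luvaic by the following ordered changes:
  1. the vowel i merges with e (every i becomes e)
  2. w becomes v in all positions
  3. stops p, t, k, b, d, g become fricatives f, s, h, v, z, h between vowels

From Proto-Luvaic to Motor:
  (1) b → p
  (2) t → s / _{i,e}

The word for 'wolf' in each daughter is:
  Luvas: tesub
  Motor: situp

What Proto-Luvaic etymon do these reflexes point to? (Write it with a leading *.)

Position 3: Luvas has s, Motor has t. Motor preserves t here (none of its changes turn any other segment into t), so the proto-segment is *t.
Position 2: Luvas has e, Motor has i. Motor preserves i here (none of its changes turn any other segment into i), so the proto-segment is *i.
Verify the candidate proto-form against each daughter:
Luvas: *titub > tetub > tesub  (by vowel merger, intervocalic lenition)
Motor: *titub
  titub → titup   [unconditioned shift]
  titup → situp   [palatalisation]
  giving Motor situp.
No other proto-form is consistent with every reflex, so the reconstruction is *titub.

*titub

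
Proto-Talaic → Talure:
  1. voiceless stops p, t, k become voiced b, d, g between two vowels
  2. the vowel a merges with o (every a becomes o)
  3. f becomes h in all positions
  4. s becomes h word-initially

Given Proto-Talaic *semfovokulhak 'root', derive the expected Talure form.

hemhovogulhok

Talure: *semfovokulhak > semfovogulhak > semfovogulhok > semhovogulhok > hemhovogulhok  (by intervocalic voicing, vowel merger, unconditioned shift, debuccalisation)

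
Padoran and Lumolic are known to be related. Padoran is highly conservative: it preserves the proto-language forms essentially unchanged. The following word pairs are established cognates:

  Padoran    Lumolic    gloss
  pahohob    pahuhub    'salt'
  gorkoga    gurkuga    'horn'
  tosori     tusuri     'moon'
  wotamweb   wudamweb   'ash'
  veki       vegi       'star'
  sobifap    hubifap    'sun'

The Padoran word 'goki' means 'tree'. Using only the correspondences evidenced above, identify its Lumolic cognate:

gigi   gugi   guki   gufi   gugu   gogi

pahohob ~ pahuhub, gorkoga ~ gurkuga — Padoran o corresponds to Lumolic u after a consonant, before a consonant other than r, m, n, p, b, f, v.
veki ~ vegi — Padoran k corresponds to Lumolic g between vowels (before a front vowel).
Applying these to Padoran 'goki':
  goki → guki   (o→u after a consonant, before a consonant other than r, m, n, p, b, f, v)
  guki → gugi   (k→g between vowels (before a front vowel))
So the Lumolic cognate is 'gugi'.

gugi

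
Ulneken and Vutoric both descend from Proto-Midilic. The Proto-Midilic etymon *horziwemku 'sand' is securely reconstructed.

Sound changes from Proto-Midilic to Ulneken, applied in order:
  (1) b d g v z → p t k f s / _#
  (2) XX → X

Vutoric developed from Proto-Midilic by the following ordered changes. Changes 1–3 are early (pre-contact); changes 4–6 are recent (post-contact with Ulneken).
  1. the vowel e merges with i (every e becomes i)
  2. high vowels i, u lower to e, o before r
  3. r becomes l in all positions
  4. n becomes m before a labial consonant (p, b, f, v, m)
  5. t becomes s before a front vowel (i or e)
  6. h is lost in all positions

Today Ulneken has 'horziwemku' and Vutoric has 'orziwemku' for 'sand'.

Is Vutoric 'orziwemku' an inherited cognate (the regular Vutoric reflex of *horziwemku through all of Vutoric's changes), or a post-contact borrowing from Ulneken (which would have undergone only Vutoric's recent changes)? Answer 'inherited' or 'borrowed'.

If inherited, *horziwemku would pass through all of Vutoric's changes:
Vutoric: *horziwemku
  horziwemku → horziwimku   [vowel merger]
  horziwimku (rule 2 does not apply)
  horziwimku → holziwimku   [unconditioned shift]
  holziwimku (rule 4 does not apply)
  holziwimku (rule 5 does not apply)
  holziwimku → olziwimku   [h-loss]
  giving Vutoric olziwimku.
If borrowed from Ulneken 'horziwemku' after the early changes, it would undergo only the recent ones:
  rule 4 (nasal place assimilation): no change (horziwemku)
  rule 5 (palatalisation): no change (horziwemku)
  rule 6 (h-loss): horziwemku → orziwemku
  ⇒ as a loan: orziwemku
Vutoric 'orziwemku' matches the loan outcome 'orziwemku', not the inherited 'olziwimku' — it skipped the early Vutoric changes, so it was borrowed from Ulneken.

borrowed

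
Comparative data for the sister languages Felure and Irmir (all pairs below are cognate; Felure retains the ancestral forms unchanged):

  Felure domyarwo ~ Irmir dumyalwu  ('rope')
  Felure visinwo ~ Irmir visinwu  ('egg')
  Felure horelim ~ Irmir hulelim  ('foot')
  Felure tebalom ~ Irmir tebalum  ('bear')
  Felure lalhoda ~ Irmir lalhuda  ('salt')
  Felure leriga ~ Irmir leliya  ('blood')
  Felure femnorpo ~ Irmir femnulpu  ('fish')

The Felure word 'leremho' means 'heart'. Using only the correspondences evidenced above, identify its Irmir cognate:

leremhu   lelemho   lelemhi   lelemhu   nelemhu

lelemhu

horelim ~ hulelim — Felure r corresponds to Irmir l between vowels (before a front vowel).
domyarwo ~ dumyalwu, visinwo ~ visinwu — Felure o corresponds to Irmir u word-finally.
Applying these to Felure 'leremho':
  leremho → lelemho   (r→l between vowels (before a front vowel))
  lelemho → lelemhu   (o→u word-finally)
So the Irmir cognate is 'lelemhu'.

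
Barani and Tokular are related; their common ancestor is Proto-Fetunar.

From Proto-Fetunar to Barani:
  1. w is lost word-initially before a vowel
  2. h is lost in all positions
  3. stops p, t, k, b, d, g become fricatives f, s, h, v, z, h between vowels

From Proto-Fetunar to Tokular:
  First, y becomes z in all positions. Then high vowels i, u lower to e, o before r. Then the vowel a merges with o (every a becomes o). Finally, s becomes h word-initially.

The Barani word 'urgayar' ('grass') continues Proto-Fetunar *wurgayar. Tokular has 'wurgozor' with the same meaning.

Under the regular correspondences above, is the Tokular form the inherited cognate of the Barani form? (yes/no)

Derive the expected Tokular reflex of *wurgayar:
Tokular: *wurgayar > wurgazar > worgazar > worgozor  (by unconditioned shift, pre-rhotic lowering, vowel merger)
The regular Tokular reflex would be 'worgozor', but the attested form is 'wurgozor'. The correspondence is irregular, so they are not cognates (the Tokular form has a different source).

no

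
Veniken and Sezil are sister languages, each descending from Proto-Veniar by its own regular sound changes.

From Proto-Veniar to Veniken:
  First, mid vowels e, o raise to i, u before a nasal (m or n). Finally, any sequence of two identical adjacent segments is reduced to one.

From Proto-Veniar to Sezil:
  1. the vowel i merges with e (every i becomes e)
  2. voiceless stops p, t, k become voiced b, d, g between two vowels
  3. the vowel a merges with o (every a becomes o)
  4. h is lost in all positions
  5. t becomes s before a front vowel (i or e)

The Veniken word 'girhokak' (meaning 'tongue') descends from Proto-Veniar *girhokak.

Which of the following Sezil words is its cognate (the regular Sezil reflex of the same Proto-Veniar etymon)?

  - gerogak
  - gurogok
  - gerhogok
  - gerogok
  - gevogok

gerogok

Sezil: *girhokak > gerhokak > gerhogak > gerhogok > gerogok  (by vowel merger, intervocalic voicing, vowel merger, h-loss)
Among the options, 'gerogok' alone shows every Sezil change applied in order.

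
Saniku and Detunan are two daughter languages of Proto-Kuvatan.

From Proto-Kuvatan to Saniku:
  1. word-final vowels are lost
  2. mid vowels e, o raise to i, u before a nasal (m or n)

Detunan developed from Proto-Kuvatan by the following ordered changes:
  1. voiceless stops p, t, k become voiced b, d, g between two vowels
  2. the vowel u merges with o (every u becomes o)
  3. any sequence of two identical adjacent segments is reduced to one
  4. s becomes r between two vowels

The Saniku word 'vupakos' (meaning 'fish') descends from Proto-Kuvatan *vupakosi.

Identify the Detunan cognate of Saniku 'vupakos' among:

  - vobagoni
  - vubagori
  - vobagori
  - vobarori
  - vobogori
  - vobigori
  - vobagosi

vobagori

Detunan: *vupakosi > vubagosi > vobagosi > vobagori  (by intervocalic voicing, vowel merger, rhotacism)
Only 'vobagori' matches the regular Detunan development of *vupakosi.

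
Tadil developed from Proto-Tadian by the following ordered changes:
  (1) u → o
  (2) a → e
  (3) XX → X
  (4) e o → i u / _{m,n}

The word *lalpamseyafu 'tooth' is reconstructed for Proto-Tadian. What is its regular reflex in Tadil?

lelpimseyefo

Tadil: *lalpamseyafu > lalpamseyafo > lelpemseyefo > lelpimseyefo  (by vowel merger, vowel merger, pre-nasal raising)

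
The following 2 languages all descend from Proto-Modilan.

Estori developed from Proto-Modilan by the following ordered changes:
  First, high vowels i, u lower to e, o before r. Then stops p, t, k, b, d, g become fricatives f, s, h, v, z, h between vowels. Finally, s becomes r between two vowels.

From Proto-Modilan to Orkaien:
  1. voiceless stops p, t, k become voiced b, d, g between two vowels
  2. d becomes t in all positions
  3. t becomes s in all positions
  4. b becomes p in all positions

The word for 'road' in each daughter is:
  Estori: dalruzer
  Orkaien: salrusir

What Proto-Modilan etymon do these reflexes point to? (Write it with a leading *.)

Position 7: Estori has e, Orkaien has i. Orkaien preserves i here (none of its changes turn any other segment into i), so the proto-segment is *i.
Position 1: Estori has d, Orkaien has s. Estori preserves d here (none of its changes turn any other segment into d), so the proto-segment is *d.
Position 6: Estori has z, Orkaien has s. Taking the neighbouring segments as reconstructed: Estori z could go back to *d or *z; Orkaien s could go back to *t or *d or *s — the one source consistent with every daughter is *d.
This points to *dalrudir. Verify forward in each daughter:
Estori: start from *dalrudir.
  rule 1 (pre-rhotic lowering): dalrudir → dalruder
  rule 2 (intervocalic lenition): dalruder → dalruzer
  rule 3: no change — dalruzer
  ⇒ Estori dalruzer
Orkaien: *dalrudir
  dalrudir (rule 1 does not apply)
  dalrudir → talrutir   [unconditioned shift]
  talrutir → salrusir   [unconditioned shift]
  salrusir (rule 4 does not apply)
  giving Orkaien salrusir.
No other proto-form is consistent with every reflex, so the reconstruction is *dalrudir.

*dalrudir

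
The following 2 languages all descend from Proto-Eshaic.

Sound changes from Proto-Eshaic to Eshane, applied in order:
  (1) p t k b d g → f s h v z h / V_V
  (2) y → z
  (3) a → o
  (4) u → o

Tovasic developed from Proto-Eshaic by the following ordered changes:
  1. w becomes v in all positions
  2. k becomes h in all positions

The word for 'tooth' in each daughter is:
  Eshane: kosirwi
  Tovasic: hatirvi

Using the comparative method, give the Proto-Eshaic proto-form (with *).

Position 6: Eshane has w, Tovasic has v. Eshane preserves w here (none of its changes turn any other segment into w), so the proto-segment is *w.
Position 1: Eshane has k, Tovasic has h. Eshane preserves k here (none of its changes turn any other segment into k), so the proto-segment is *k.
Position 2: Eshane has o, Tovasic has a. Tovasic preserves a here (none of its changes turn any other segment into a), so the proto-segment is *a.
Continuing position by position gives *katirwi; check it forward:
Eshane: *katirwi
  katirwi → kasirwi   [intervocalic lenition]
  kasirwi (rule 2 does not apply)
  kasirwi → kosirwi   [vowel merger]
  kosirwi (rule 4 does not apply)
  giving Eshane kosirwi.
Tovasic: *katirwi > katirvi > hatirvi  (by unconditioned shift, unconditioned shift)
No other proto-form is consistent with every reflex, so the reconstruction is *katirwi.

*katirwi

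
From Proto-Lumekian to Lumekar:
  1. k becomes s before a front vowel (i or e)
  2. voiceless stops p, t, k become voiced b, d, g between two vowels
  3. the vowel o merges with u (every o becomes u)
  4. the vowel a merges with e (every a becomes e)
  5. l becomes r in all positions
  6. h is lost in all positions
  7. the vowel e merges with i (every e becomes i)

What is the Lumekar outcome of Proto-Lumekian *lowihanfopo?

ruwiinfubu

Lumekar: *lowihanfopo > lowihanfobo > luwihanfubu > luwihenfubu > ruwihenfubu > ruwienfubu > ruwiinfubu  (by intervocalic voicing, vowel merger, vowel merger, unconditioned shift, h-loss, vowel merger)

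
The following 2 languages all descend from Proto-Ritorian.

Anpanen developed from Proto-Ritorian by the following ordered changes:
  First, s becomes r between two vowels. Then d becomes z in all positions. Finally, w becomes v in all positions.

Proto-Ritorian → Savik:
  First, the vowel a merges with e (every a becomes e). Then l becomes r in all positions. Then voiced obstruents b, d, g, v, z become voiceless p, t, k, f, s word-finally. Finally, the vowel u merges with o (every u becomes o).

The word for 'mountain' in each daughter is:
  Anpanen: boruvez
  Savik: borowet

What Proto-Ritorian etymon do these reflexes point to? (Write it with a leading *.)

*boruwed

Position 5: Anpanen has v, Savik has w. Savik preserves w here (none of its changes turn any other segment into w), so the proto-segment is *w.
Position 4: Anpanen has u, Savik has o. Anpanen preserves u here (none of its changes turn any other segment into u), so the proto-segment is *u.
Position 7: Anpanen has z, Savik has t. Taking the neighbouring segments as reconstructed: Anpanen z could go back to *d or *z; Savik t could go back to *t or *d — the one source consistent with every daughter is *d.
This points to *boruwed. Verify forward in each daughter:
Anpanen: start from *boruwed.
  rule 1: no change — boruwed
  rule 2 (unconditioned shift): boruwed → boruwez
  rule 3 (unconditioned shift): boruwez → boruvez
  ⇒ Anpanen boruvez
Savik: start from *boruwed.
  rule 1: no change — boruwed
  rule 2: no change — boruwed
  rule 3 (final devoicing): boruwed → boruwet
  rule 4 (vowel merger): boruwet → borowet
  ⇒ Savik borowet
*boruwed is the unique common source.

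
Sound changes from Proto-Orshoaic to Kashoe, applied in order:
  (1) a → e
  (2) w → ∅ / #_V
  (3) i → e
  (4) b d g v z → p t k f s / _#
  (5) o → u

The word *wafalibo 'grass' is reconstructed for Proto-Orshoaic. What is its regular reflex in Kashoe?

efelebu

Kashoe: *wafalibo
  wafalibo → wefelibo   [vowel merger]
  wefelibo → efelibo   [glide loss]
  efelibo → efelebo   [vowel merger]
  efelebo (rule 4 does not apply)
  efelebo → efelebu   [vowel merger]
  giving Kashoe efelebu.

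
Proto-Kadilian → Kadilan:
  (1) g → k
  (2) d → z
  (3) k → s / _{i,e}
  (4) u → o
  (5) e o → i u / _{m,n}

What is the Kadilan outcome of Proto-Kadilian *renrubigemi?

Kadilan: *renrubigemi > renrubikemi > renrubisemi > renrobisemi > rinrobisimi  (by unconditioned shift, palatalisation, vowel merger, pre-nasal raising)

rinrobisimi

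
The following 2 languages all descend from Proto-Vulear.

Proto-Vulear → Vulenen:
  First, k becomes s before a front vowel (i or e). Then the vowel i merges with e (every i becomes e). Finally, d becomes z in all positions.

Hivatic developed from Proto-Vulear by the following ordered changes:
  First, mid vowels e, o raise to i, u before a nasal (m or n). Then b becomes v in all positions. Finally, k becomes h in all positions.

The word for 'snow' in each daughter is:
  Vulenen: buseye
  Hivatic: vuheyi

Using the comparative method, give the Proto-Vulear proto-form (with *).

Position 1: Vulenen has b, Hivatic has v. Vulenen preserves b here (none of its changes turn any other segment into b), so the proto-segment is *b.
Position 6: Vulenen has e, Hivatic has i. Taking the neighbouring segments as reconstructed: Vulenen e could go back to *e or *i; Hivatic i can only go back to *i — the one source consistent with every daughter is *i.
Continuing position by position gives *bukeyi; check it forward:
Vulenen: *bukeyi
  bukeyi → buseyi   [palatalisation]
  buseyi → buseye   [vowel merger]
  buseye (rule 3 does not apply)
  giving Vulenen buseye.
Hivatic: *bukeyi
  bukeyi (rule 1 does not apply)
  bukeyi → vukeyi   [unconditioned shift]
  vukeyi → vuheyi   [unconditioned shift]
  giving Hivatic vuheyi.
No other proto-form is consistent with every reflex, so the reconstruction is *bukeyi.

*bukeyi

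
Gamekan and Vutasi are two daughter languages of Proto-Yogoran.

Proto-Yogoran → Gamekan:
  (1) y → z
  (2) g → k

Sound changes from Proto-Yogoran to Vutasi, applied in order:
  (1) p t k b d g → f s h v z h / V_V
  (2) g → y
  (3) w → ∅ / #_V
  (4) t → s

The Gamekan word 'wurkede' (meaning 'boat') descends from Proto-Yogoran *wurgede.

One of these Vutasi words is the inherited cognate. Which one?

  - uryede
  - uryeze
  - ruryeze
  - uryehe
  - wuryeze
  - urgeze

Vutasi: start from *wurgede.
  rule 1 (intervocalic lenition): wurgede → wurgeze
  rule 2 (unconditioned shift): wurgeze → wuryeze
  rule 3 (glide loss): wuryeze → uryeze
  rule 4: no change — uryeze
  ⇒ Vutasi uryeze
The other candidates each miss or misapply at least one Vutasi change.

uryeze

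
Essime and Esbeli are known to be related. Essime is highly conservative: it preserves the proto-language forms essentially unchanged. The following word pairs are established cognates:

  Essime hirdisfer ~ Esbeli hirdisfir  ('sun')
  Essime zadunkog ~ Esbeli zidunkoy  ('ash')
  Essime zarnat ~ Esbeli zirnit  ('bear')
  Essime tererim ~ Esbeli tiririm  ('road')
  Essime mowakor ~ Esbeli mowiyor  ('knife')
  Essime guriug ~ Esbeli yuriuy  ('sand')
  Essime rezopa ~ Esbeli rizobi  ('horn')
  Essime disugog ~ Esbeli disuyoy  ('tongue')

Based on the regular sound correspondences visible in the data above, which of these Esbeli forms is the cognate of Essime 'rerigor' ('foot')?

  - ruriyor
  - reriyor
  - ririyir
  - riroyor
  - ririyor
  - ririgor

ririyor

hirdisfer ~ hirdisfir, tererim ~ tiririm — Essime e corresponds to Esbeli i after a consonant, before r.
disugog ~ disuyoy — Essime g corresponds to Esbeli y between vowels (before a back vowel).
Applying these to Essime 'rerigor':
  rerigor → ririgor   (e→i after a consonant, before r)
  ririgor → ririyor   (g→y between vowels (before a back vowel))
So the Esbeli cognate is 'ririyor'.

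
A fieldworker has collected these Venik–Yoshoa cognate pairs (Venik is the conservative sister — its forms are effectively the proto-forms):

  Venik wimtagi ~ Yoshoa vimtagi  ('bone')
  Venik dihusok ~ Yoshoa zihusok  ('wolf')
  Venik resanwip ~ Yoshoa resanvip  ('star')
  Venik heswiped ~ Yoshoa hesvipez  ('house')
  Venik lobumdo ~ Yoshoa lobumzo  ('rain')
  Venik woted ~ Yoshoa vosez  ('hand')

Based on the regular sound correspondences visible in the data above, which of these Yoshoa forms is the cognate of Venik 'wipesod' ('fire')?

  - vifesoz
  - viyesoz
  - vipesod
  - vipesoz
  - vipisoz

vipesoz

wimtagi ~ vimtagi — Venik w corresponds to Yoshoa v word-initially before a front vowel.
heswiped ~ hesvipez, woted ~ vosez — Venik d corresponds to Yoshoa z word-finally.
Applying these to Venik 'wipesod':
  wipesod → vipesod   (w→v word-initially before a front vowel)
  vipesod → vipesoz   (d→z word-finally)
So the Yoshoa cognate is 'vipesoz'.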